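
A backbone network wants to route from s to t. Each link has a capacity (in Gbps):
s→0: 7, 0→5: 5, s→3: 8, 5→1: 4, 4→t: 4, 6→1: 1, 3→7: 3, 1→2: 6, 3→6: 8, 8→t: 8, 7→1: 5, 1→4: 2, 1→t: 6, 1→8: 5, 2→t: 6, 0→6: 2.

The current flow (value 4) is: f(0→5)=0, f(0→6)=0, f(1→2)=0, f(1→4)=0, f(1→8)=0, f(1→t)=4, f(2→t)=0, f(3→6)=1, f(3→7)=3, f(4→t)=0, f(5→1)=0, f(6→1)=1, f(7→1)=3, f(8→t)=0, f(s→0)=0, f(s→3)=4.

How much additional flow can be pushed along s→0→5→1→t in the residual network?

2

Residual capacities along the path: s→0: 7, 0→5: 5, 5→1: 4, 1→t: 2.
Minimum is 2.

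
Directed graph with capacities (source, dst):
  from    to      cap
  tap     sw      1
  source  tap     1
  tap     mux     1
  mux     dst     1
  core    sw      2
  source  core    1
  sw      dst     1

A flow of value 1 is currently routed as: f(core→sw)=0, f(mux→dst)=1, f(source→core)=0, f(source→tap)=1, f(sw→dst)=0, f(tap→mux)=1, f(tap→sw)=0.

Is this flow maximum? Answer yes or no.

Residual path source→core→sw→dst has bottleneck 1 > 0.
Pushing 1 along it raises the flow to 2, so the given flow is not maximum.

No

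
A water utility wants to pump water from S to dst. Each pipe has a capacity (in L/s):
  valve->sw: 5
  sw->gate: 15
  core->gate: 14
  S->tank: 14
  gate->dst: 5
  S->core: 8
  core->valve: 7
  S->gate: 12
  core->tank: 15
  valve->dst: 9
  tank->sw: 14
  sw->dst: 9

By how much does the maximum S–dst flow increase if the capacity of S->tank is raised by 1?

Original max flow = 21.
Edge S->tank does not cross the min cut (source side {S, core, gate, sw, tank}), so extra capacity there cannot help.
New max flow = 21. Increase = 0.

0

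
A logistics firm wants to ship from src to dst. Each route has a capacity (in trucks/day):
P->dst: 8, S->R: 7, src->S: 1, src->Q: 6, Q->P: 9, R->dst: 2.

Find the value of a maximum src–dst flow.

7

Augment src->Q->P->dst: bottleneck 6. Total 6.
Augment src->S->R->dst: bottleneck 1. Total 7.
No augmenting path remains in the residual graph.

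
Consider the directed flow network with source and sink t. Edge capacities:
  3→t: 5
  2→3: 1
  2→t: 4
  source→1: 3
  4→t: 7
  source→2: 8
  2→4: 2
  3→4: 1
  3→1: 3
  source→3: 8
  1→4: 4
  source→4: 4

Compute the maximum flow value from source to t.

Augment source→2→t: bottleneck 4. Total 4.
Augment source→3→t: bottleneck 5. Total 9.
Augment source→4→t: bottleneck 4. Total 13.
Augment source→2→4→t: bottleneck 2. Total 15.
Augment source→3→4→t: bottleneck 1. Total 16.
No augmenting path remains in the residual graph.

16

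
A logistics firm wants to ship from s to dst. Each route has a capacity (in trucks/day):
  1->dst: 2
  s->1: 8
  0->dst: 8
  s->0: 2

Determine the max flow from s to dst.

4

Augment s->0->dst: bottleneck 2. Total 2.
Augment s->1->dst: bottleneck 2. Total 4.
No augmenting path remains in the residual graph.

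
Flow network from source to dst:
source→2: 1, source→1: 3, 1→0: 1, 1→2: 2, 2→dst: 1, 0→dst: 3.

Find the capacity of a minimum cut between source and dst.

2

Max flow = 2 (via 2 augmenting paths).
In the residual at optimum, the set reachable from source is {1, 2, source}.
Cut edges: 1→0 (cap 1), 2→dst (cap 1). Sum = 2.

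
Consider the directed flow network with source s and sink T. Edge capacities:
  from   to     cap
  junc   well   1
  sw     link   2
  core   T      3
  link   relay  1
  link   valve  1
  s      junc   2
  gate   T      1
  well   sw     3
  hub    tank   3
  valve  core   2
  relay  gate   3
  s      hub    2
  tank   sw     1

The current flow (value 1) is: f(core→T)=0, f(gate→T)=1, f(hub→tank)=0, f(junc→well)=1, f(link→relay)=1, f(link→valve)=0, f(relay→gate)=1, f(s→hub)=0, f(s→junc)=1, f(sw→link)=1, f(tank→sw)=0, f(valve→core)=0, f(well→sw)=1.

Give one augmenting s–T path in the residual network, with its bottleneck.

Residual along s→hub→tank→sw→link→valve→core→T: s→hub: 2, hub→tank: 3, tank→sw: 1, sw→link: 1, link→valve: 1, valve→core: 2, core→T: 3.
Bottleneck = min = 1.

s→hub→tank→sw→link→valve→core→T, bottleneck 1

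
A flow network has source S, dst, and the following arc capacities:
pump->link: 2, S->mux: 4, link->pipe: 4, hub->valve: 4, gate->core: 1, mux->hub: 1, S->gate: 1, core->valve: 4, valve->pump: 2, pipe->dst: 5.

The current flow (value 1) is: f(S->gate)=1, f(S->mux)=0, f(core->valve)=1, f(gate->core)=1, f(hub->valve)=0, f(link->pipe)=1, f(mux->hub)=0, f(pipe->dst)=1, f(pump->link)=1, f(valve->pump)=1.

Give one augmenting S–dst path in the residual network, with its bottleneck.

S->mux->hub->valve->pump->link->pipe->dst, bottleneck 1

Residual along S->mux->hub->valve->pump->link->pipe->dst: S->mux: 4, mux->hub: 1, hub->valve: 4, valve->pump: 1, pump->link: 1, link->pipe: 3, pipe->dst: 4.
Bottleneck = min = 1.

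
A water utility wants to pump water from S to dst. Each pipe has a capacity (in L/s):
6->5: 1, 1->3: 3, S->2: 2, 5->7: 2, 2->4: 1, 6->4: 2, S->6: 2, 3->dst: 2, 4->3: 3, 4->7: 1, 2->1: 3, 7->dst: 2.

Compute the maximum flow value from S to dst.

4

Augment S->2->1->3->dst: bottleneck 2. Total 2.
Augment S->6->4->7->dst: bottleneck 1. Total 3.
Augment S->6->5->7->dst: bottleneck 1. Total 4.
No augmenting path remains in the residual graph.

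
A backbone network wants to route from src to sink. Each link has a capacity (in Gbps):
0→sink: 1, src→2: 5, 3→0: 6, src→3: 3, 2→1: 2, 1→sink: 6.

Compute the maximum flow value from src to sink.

Augment src→3→0→sink: bottleneck 1. Total 1.
Augment src→2→1→sink: bottleneck 2. Total 3.
No augmenting path remains in the residual graph.

3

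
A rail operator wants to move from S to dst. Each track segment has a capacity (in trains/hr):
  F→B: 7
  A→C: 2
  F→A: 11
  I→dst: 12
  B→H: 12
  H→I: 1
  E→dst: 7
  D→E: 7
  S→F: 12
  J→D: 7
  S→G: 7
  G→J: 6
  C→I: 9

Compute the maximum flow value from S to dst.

9

Augment S→F→B→H→I→dst: bottleneck 1. Total 1.
Augment S→F→A→C→I→dst: bottleneck 2. Total 3.
Augment S→G→J→D→E→dst: bottleneck 6. Total 9.
No augmenting path remains in the residual graph.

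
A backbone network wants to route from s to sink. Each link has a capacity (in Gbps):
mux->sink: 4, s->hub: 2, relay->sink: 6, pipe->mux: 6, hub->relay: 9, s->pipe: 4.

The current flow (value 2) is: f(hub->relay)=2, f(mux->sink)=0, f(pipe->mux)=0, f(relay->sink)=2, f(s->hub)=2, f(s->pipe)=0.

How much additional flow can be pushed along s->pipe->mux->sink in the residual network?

4

Residual capacities along the path: s->pipe: 4, pipe->mux: 6, mux->sink: 4.
Minimum is 4.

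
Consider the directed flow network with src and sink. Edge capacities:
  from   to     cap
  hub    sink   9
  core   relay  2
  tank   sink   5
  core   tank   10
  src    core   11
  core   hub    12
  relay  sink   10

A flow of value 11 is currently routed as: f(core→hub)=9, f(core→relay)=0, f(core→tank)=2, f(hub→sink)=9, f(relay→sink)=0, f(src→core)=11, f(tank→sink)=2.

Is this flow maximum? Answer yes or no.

Yes

Residual reachable from src: {src}; sink is not reachable.
Saturated cut: src→core with total capacity 11 = current flow value. Flow is maximum.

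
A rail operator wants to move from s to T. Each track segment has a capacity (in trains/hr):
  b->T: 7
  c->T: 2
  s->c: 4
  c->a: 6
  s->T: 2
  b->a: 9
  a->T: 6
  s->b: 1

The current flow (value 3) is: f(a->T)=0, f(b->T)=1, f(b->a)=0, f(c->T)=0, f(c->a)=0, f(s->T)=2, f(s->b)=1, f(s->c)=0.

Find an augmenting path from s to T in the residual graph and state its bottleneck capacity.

s->c->T, bottleneck 2

Residual along s->c->T: s->c: 4, c->T: 2.
Bottleneck = min = 2.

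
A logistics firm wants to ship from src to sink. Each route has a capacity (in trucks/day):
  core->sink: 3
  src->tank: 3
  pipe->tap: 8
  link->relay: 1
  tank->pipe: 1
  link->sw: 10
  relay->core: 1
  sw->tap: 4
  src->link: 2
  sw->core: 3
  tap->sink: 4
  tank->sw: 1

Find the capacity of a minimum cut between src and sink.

Max flow = 4 (via 3 augmenting paths).
In the residual at optimum, the set reachable from src is {src, tank}.
Cut edges: src->link (cap 2), tank->pipe (cap 1), tank->sw (cap 1). Sum = 4.

4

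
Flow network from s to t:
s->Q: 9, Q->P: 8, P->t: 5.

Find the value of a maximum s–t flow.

5

Augment s->Q->P->t: bottleneck 5. Total 5.
No augmenting path remains in the residual graph.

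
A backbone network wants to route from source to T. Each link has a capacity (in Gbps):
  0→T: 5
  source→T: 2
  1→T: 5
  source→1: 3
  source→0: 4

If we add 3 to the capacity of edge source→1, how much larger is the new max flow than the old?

2

Original max flow = 9.
After raising cap(source→1), augmenting paths through that edge carry 2 more units.
New max flow = 11. Increase = 2.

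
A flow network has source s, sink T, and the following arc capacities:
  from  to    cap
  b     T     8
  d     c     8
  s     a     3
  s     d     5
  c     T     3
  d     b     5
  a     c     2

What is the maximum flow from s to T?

7

Augment s→d→b→T: bottleneck 5. Total 5.
Augment s→a→c→T: bottleneck 2. Total 7.
No augmenting path remains in the residual graph.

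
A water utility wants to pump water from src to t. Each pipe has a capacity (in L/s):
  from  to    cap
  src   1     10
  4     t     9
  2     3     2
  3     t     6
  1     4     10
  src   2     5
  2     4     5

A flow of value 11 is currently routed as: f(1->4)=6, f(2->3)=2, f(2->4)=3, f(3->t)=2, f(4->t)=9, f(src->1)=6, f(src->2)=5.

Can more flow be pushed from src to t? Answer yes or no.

Residual reachable from src: {1, 2, 4, src}; t is not reachable.
Saturated cut: 2->3, 4->t with total capacity 11 = current flow value. Flow is maximum.

No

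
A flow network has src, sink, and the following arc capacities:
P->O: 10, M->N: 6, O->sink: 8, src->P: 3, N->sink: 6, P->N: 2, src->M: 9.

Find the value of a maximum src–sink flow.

Augment src->M->N->sink: bottleneck 6. Total 6.
Augment src->P->O->sink: bottleneck 3. Total 9.
No augmenting path remains in the residual graph.

9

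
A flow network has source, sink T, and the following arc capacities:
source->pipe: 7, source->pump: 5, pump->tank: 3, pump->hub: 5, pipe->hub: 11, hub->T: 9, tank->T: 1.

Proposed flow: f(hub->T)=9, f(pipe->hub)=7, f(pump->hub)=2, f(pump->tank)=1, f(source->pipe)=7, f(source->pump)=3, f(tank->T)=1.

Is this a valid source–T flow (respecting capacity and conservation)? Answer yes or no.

Yes

Every edge has 0 ≤ f(e) ≤ cap(e).
At each intermediate node, inflow equals outflow.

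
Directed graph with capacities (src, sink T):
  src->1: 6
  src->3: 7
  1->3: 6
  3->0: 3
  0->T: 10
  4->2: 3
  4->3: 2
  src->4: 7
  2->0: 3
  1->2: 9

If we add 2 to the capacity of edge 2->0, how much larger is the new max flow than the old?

Original max flow = 6.
After raising cap(2->0), augmenting paths through that edge carry 2 more units.
New max flow = 8. Increase = 2.

2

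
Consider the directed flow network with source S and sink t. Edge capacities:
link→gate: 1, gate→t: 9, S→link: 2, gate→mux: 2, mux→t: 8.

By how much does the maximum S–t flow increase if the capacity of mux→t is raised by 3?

0

Original max flow = 1.
Edge mux→t does not cross the min cut (source side {S, link}), so extra capacity there cannot help.
New max flow = 1. Increase = 0.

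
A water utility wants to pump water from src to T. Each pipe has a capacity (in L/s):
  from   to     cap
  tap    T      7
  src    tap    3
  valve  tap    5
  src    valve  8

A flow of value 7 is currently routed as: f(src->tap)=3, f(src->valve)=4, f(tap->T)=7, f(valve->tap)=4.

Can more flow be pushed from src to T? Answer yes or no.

Residual reachable from src: {src, tap, valve}; T is not reachable.
Saturated cut: tap->T with total capacity 7 = current flow value. Flow is maximum.

No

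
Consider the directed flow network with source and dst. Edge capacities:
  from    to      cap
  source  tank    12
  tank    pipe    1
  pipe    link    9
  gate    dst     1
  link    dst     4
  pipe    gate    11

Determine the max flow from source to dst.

Augment source->tank->pipe->gate->dst: bottleneck 1. Total 1.
No augmenting path remains in the residual graph.

1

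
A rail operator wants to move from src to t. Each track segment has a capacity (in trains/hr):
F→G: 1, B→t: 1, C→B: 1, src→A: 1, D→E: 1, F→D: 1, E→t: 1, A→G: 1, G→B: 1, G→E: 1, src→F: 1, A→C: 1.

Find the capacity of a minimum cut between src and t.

2

Max flow = 2 (via 2 augmenting paths).
In the residual at optimum, the set reachable from src is {src}.
Cut edges: src→A (cap 1), src→F (cap 1). Sum = 2.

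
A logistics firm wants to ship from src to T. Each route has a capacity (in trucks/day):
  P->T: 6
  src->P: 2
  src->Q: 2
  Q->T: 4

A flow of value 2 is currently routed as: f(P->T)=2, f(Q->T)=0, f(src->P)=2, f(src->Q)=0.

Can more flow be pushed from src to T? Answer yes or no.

Residual path src->Q->T has bottleneck 2 > 0.
Pushing 2 along it raises the flow to 4, so the given flow is not maximum.

Yes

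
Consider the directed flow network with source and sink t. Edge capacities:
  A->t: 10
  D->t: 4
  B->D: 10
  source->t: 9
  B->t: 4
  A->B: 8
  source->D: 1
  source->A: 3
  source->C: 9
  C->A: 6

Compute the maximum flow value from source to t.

19

Augment source->t: bottleneck 9. Total 9.
Augment source->A->t: bottleneck 3. Total 12.
Augment source->D->t: bottleneck 1. Total 13.
Augment source->C->A->t: bottleneck 6. Total 19.
No augmenting path remains in the residual graph.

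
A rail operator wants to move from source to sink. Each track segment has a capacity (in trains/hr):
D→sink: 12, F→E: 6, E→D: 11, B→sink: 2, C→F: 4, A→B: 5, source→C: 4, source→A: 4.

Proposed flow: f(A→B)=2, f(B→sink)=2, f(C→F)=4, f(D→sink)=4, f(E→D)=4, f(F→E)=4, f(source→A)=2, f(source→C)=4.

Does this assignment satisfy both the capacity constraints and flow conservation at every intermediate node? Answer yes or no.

Every edge has 0 ≤ f(e) ≤ cap(e).
At each intermediate node, inflow equals outflow.

Yes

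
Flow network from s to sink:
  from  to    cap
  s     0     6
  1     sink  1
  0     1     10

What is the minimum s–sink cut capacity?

Max flow = 1 (via 1 augmenting path).
In the residual at optimum, the set reachable from s is {0, 1, s}.
Cut edges: 1->sink (cap 1). Sum = 1.

1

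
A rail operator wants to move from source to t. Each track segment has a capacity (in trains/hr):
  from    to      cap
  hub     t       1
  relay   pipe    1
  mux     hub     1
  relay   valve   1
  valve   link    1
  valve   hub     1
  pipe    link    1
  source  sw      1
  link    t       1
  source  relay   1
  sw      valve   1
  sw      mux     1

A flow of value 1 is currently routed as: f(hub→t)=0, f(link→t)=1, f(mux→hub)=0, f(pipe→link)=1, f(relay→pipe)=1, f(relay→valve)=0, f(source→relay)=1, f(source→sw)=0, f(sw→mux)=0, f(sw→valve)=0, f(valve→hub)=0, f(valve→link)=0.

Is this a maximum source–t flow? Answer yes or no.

No

Residual path source→sw→valve→hub→t has bottleneck 1 > 0.
Pushing 1 along it raises the flow to 2, so the given flow is not maximum.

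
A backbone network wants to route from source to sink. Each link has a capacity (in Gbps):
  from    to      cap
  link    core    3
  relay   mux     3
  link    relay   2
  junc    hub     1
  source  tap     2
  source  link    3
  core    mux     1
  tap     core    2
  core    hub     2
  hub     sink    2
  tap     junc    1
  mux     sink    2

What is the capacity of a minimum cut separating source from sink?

Max flow = 4 (via 4 augmenting paths).
In the residual at optimum, the set reachable from source is {core, hub, junc, link, mux, relay, source, tap}.
Cut edges: hub->sink (cap 2), mux->sink (cap 2). Sum = 4.

4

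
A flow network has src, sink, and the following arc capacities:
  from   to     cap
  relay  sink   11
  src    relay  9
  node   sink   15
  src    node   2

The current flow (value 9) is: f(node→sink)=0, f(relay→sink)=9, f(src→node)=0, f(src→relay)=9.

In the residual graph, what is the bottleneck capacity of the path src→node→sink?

Residual capacities along the path: src→node: 2, node→sink: 15.
Minimum is 2.

2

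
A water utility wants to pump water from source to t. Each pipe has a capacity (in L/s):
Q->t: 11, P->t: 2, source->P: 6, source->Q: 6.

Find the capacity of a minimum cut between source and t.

8

Max flow = 8 (via 2 augmenting paths).
In the residual at optimum, the set reachable from source is {P, source}.
Cut edges: source->Q (cap 6), P->t (cap 2). Sum = 8.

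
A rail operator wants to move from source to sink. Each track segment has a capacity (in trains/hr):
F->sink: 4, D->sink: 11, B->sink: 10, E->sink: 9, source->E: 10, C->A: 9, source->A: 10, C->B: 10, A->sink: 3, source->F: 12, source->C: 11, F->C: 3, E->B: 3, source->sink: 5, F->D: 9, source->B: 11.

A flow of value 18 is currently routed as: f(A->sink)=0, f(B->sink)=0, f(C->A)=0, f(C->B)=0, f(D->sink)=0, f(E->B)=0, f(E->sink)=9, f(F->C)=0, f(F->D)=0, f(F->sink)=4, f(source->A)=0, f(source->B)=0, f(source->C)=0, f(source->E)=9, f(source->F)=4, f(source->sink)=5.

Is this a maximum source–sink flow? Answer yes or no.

Residual path source->B->sink has bottleneck 10 > 0.
Pushing 10 along it raises the flow to 28, so the given flow is not maximum.

No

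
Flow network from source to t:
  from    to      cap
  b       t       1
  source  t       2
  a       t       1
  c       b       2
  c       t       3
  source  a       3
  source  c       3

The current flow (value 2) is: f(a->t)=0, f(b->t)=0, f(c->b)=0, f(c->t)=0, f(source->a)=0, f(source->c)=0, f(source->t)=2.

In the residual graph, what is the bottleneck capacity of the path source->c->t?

3

Residual capacities along the path: source->c: 3, c->t: 3.
Minimum is 3.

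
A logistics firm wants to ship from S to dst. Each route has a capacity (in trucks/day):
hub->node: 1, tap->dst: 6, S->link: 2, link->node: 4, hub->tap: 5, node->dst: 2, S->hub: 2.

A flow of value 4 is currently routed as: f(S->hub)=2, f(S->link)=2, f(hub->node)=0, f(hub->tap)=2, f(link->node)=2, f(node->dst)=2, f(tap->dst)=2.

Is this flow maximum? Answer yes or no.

Yes

Residual reachable from S: {S}; dst is not reachable.
Saturated cut: S->link, S->hub with total capacity 4 = current flow value. Flow is maximum.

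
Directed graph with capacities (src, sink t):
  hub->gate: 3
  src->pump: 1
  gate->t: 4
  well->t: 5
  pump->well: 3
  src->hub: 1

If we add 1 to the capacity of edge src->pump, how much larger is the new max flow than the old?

Original max flow = 2.
After raising cap(src->pump), augmenting paths through that edge carry 1 more unit.
New max flow = 3. Increase = 1.

1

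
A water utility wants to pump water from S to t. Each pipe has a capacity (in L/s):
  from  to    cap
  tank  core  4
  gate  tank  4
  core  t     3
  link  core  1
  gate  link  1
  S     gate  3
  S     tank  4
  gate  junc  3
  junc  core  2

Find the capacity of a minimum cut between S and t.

Max flow = 3 (via 1 augmenting path).
In the residual at optimum, the set reachable from S is {S, core, gate, junc, link, tank}.
Cut edges: core→t (cap 3). Sum = 3.

3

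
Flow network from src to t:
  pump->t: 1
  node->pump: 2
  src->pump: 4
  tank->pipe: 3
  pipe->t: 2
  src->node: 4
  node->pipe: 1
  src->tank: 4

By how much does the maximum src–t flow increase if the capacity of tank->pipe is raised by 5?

0

Original max flow = 3.
Edge tank->pipe does not cross the min cut (source side {node, pipe, pump, src, tank}), so extra capacity there cannot help.
New max flow = 3. Increase = 0.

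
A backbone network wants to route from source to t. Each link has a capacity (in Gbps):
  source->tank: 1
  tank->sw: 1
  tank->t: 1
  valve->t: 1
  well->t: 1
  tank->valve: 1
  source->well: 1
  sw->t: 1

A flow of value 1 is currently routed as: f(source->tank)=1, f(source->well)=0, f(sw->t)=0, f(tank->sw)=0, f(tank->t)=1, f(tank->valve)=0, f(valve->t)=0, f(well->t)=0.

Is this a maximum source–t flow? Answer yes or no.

Residual path source->well->t has bottleneck 1 > 0.
Pushing 1 along it raises the flow to 2, so the given flow is not maximum.

No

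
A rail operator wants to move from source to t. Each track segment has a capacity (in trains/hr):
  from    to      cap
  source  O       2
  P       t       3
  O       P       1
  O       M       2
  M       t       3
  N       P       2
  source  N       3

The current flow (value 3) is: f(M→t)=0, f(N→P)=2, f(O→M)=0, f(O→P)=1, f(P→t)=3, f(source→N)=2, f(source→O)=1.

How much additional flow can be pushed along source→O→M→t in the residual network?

Residual capacities along the path: source→O: 1, O→M: 2, M→t: 3.
Minimum is 1.

1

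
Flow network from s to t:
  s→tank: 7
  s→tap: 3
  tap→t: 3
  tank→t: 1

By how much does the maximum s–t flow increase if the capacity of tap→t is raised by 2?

Original max flow = 4.
Edge tap→t does not cross the min cut (source side {s, tank}), so extra capacity there cannot help.
New max flow = 4. Increase = 0.

0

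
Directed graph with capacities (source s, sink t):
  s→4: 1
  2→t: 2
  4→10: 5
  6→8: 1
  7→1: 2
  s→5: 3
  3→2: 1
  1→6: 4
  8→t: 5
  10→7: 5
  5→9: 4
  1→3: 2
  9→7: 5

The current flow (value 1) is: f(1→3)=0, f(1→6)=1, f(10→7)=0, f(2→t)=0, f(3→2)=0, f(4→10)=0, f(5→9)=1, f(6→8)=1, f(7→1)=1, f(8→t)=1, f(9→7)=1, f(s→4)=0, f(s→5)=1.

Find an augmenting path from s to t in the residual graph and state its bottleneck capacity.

Residual along s→5→9→7→1→3→2→t: s→5: 2, 5→9: 3, 9→7: 4, 7→1: 1, 1→3: 2, 3→2: 1, 2→t: 2.
Bottleneck = min = 1.

s→5→9→7→1→3→2→t, bottleneck 1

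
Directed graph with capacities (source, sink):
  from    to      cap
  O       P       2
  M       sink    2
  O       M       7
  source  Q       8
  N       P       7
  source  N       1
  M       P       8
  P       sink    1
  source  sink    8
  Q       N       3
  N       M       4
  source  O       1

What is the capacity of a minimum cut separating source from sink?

Max flow = 11 (via 4 augmenting paths).
In the residual at optimum, the set reachable from source is {M, N, O, P, Q, source}.
Cut edges: source→sink (cap 8), M→sink (cap 2), P→sink (cap 1). Sum = 11.

11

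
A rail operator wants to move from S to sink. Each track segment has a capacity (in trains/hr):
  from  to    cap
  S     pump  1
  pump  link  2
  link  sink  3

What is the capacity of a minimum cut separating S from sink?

Max flow = 1 (via 1 augmenting path).
In the residual at optimum, the set reachable from S is {S}.
Cut edges: S->pump (cap 1). Sum = 1.

1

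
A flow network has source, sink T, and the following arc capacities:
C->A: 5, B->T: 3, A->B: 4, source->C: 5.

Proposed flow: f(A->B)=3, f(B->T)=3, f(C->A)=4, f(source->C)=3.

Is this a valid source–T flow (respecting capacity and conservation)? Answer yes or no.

Conservation fails at C: inflow 3 ≠ outflow 4.

No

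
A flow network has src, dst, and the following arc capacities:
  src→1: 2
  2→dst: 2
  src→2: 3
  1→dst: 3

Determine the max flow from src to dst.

4

Augment src→2→dst: bottleneck 2. Total 2.
Augment src→1→dst: bottleneck 2. Total 4.
No augmenting path remains in the residual graph.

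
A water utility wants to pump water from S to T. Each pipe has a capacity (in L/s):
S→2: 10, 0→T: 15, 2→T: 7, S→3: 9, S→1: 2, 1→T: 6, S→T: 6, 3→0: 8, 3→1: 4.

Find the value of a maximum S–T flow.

24

Augment S→T: bottleneck 6. Total 6.
Augment S→2→T: bottleneck 7. Total 13.
Augment S→1→T: bottleneck 2. Total 15.
Augment S→3→0→T: bottleneck 8. Total 23.
Augment S→3→1→T: bottleneck 1. Total 24.
No augmenting path remains in the residual graph.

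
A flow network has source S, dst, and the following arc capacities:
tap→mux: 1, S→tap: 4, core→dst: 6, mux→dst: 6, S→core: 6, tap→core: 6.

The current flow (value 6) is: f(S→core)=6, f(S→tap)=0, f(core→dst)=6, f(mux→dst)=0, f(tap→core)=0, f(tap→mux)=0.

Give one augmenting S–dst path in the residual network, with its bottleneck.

Residual along S→tap→mux→dst: S→tap: 4, tap→mux: 1, mux→dst: 6.
Bottleneck = min = 1.

S→tap→mux→dst, bottleneck 1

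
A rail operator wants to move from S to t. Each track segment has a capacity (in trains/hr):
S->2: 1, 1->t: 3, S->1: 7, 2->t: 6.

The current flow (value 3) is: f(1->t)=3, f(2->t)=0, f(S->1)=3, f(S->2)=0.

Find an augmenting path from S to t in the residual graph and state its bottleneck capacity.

Residual along S->2->t: S->2: 1, 2->t: 6.
Bottleneck = min = 1.

S->2->t, bottleneck 1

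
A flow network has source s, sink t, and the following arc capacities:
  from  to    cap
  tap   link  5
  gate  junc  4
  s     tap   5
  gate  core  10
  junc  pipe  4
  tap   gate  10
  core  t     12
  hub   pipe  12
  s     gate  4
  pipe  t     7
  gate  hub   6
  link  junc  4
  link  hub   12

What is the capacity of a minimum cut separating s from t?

Max flow = 9 (via 2 augmenting paths).
In the residual at optimum, the set reachable from s is {s}.
Cut edges: s->tap (cap 5), s->gate (cap 4). Sum = 9.

9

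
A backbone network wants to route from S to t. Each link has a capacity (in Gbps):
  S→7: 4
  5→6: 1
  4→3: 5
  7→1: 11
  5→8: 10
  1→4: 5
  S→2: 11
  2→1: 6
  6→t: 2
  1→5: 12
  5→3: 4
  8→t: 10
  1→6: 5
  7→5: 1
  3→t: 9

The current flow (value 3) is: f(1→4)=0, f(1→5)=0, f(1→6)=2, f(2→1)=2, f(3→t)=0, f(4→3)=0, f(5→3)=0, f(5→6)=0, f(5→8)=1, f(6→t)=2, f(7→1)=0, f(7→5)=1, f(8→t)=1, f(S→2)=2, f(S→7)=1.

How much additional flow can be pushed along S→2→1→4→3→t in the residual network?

Residual capacities along the path: S→2: 9, 2→1: 4, 1→4: 5, 4→3: 5, 3→t: 9.
Minimum is 4.

4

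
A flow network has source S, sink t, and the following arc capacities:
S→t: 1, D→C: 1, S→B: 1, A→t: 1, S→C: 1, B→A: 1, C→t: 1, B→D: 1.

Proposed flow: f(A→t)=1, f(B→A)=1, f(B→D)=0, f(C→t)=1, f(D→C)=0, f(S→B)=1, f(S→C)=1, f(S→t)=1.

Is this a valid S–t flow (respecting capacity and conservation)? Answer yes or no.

Every edge has 0 ≤ f(e) ≤ cap(e).
At each intermediate node, inflow equals outflow.

Yes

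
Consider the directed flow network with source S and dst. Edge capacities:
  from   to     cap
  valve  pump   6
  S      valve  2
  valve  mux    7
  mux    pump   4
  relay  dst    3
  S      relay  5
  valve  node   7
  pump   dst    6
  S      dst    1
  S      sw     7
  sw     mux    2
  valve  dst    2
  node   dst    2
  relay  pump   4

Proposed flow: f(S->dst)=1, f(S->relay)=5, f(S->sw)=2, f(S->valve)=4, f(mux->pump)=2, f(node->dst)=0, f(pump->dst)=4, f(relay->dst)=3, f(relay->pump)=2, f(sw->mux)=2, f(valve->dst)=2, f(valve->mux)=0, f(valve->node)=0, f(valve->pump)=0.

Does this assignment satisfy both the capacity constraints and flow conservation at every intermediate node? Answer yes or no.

Capacity violated on S->valve: flow 4 > capacity 2.

No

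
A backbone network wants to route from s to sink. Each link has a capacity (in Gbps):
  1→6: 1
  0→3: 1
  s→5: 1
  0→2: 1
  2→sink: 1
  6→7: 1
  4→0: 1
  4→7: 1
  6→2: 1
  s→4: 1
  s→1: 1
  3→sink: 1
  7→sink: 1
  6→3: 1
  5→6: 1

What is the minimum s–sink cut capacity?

Max flow = 3 (via 3 augmenting paths).
In the residual at optimum, the set reachable from s is {s}.
Cut edges: s→5 (cap 1), s→4 (cap 1), s→1 (cap 1). Sum = 3.

3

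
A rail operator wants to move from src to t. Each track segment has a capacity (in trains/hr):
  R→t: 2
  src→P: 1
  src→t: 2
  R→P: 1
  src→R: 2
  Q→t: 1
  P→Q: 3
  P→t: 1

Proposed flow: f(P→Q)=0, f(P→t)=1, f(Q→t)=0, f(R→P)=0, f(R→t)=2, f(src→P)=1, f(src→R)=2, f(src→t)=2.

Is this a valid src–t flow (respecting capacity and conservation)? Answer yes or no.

Yes

Every edge has 0 ≤ f(e) ≤ cap(e).
At each intermediate node, inflow equals outflow.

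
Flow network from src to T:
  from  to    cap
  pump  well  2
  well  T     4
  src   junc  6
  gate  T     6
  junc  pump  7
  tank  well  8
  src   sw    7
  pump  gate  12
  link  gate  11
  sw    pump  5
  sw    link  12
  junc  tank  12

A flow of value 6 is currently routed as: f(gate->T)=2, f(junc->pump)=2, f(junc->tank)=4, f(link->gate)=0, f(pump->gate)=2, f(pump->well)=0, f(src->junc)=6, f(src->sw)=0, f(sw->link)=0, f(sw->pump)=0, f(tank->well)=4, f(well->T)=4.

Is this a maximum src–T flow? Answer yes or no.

No

Residual path src->sw->pump->gate->T has bottleneck 4 > 0.
Pushing 4 along it raises the flow to 10, so the given flow is not maximum.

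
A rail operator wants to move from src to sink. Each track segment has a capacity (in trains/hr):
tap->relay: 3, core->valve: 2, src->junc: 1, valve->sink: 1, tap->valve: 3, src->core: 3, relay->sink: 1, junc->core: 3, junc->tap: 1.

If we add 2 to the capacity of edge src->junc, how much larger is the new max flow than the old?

Original max flow = 2.
Even with extra capacity on src->junc, another cut of capacity 2 remains binding.
New max flow = 2. Increase = 0.

0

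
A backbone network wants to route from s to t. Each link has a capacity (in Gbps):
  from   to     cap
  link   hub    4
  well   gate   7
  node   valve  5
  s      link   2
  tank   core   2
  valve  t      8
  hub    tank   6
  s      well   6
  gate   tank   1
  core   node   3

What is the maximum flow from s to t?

Augment s->well->gate->tank->core->node->valve->t: bottleneck 1. Total 1.
Augment s->link->hub->tank->core->node->valve->t: bottleneck 1. Total 2.
No augmenting path remains in the residual graph.

2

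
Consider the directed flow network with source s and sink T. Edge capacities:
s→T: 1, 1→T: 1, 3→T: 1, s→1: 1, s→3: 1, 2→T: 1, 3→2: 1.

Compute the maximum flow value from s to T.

3

Augment s→T: bottleneck 1. Total 1.
Augment s→3→T: bottleneck 1. Total 2.
Augment s→1→T: bottleneck 1. Total 3.
No augmenting path remains in the residual graph.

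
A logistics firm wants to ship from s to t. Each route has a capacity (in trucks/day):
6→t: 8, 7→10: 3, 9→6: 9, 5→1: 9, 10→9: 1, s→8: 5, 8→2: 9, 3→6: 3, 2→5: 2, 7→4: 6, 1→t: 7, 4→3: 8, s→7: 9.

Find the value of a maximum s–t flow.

6

Augment s→8→2→5→1→t: bottleneck 2. Total 2.
Augment s→7→4→3→6→t: bottleneck 3. Total 5.
Augment s→7→10→9→6→t: bottleneck 1. Total 6.
No augmenting path remains in the residual graph.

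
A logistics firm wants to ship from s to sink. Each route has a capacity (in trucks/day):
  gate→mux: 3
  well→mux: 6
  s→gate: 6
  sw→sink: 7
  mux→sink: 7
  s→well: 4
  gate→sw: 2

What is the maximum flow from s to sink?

9

Augment s→gate→sw→sink: bottleneck 2. Total 2.
Augment s→gate→mux→sink: bottleneck 3. Total 5.
Augment s→well→mux→sink: bottleneck 4. Total 9.
No augmenting path remains in the residual graph.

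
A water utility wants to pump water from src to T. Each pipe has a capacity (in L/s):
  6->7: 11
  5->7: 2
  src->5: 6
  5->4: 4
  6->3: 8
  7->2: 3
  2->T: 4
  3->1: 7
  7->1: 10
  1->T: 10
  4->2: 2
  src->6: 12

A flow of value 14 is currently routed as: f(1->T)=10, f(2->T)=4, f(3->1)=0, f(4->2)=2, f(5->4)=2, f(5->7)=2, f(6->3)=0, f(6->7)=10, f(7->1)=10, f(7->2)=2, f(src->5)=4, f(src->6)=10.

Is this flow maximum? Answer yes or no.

Residual reachable from src: {1, 2, 3, 4, 5, 6, 7, src}; T is not reachable.
Saturated cut: 2->T, 1->T with total capacity 14 = current flow value. Flow is maximum.

Yes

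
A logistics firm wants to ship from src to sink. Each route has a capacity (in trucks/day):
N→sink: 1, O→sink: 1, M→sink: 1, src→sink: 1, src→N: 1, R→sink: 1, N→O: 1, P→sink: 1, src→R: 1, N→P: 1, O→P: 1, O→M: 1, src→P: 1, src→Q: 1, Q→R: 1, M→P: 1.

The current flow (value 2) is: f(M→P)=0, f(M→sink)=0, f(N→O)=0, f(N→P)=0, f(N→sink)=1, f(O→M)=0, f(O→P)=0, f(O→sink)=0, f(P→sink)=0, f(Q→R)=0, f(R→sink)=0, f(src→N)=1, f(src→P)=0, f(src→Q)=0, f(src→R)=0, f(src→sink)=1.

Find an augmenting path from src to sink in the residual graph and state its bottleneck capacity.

src→P→sink, bottleneck 1

Residual along src→P→sink: src→P: 1, P→sink: 1.
Bottleneck = min = 1.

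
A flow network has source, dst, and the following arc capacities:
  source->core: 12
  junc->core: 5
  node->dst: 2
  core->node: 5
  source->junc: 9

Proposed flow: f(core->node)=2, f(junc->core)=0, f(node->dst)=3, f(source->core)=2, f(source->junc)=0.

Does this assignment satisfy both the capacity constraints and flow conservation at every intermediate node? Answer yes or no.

No

Capacity violated on node->dst: flow 3 > capacity 2.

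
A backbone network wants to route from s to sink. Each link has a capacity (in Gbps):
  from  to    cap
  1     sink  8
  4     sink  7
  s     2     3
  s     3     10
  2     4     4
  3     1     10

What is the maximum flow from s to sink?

11

Augment s→3→1→sink: bottleneck 8. Total 8.
Augment s→2→4→sink: bottleneck 3. Total 11.
No augmenting path remains in the residual graph.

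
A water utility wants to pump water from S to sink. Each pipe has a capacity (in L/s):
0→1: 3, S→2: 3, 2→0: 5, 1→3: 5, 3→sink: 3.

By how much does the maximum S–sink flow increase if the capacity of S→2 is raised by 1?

Original max flow = 3.
Even with extra capacity on S→2, another cut of capacity 3 remains binding.
New max flow = 3. Increase = 0.

0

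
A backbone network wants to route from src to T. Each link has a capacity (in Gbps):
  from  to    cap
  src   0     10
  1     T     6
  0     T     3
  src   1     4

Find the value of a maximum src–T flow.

Augment src->0->T: bottleneck 3. Total 3.
Augment src->1->T: bottleneck 4. Total 7.
No augmenting path remains in the residual graph.

7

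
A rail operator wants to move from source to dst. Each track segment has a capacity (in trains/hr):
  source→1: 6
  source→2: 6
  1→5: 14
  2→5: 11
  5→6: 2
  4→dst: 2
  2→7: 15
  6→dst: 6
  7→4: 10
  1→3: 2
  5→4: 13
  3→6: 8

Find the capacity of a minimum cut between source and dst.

6

Max flow = 6 (via 3 augmenting paths).
In the residual at optimum, the set reachable from source is {1, 2, 4, 5, 7, source}.
Cut edges: 1→3 (cap 2), 5→6 (cap 2), 4→dst (cap 2). Sum = 6.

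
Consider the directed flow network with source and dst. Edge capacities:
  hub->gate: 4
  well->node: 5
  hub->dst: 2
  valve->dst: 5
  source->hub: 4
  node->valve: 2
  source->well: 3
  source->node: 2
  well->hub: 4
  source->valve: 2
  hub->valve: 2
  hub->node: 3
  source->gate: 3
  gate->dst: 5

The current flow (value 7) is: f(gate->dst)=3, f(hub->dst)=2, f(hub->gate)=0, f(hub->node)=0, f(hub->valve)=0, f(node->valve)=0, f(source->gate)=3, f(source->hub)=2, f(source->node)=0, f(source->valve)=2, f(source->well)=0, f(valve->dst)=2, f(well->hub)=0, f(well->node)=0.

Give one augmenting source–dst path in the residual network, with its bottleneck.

Residual along source->hub->valve->dst: source->hub: 2, hub->valve: 2, valve->dst: 3.
Bottleneck = min = 2.

source->hub->valve->dst, bottleneck 2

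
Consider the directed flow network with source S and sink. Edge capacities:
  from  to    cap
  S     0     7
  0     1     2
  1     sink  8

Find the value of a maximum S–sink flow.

Augment S->0->1->sink: bottleneck 2. Total 2.
No augmenting path remains in the residual graph.

2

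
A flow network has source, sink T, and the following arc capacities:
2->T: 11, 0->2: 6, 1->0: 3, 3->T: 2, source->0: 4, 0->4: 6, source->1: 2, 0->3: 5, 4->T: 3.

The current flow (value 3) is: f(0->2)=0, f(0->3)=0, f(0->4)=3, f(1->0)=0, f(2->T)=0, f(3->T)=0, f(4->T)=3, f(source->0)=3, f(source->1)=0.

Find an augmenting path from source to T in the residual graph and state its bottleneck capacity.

source->0->3->T, bottleneck 1

Residual along source->0->3->T: source->0: 1, 0->3: 5, 3->T: 2.
Bottleneck = min = 1.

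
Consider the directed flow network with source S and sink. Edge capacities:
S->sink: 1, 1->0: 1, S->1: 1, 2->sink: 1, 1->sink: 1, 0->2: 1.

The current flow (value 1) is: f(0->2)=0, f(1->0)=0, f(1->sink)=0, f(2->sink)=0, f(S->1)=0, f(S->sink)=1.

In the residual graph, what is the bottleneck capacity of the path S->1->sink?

1

Residual capacities along the path: S->1: 1, 1->sink: 1.
Minimum is 1.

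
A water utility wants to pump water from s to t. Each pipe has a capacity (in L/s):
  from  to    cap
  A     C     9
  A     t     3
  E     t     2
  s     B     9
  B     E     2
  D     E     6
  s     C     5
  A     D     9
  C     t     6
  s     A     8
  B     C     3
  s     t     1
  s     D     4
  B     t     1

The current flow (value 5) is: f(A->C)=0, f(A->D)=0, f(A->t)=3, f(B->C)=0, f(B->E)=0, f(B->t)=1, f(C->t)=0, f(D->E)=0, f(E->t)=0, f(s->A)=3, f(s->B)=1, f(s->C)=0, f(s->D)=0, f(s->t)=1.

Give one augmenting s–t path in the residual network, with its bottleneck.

Residual along s->C->t: s->C: 5, C->t: 6.
Bottleneck = min = 5.

s->C->t, bottleneck 5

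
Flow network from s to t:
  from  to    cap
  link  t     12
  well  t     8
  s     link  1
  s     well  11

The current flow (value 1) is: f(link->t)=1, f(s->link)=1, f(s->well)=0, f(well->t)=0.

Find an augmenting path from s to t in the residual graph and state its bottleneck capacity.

s->well->t, bottleneck 8

Residual along s->well->t: s->well: 11, well->t: 8.
Bottleneck = min = 8.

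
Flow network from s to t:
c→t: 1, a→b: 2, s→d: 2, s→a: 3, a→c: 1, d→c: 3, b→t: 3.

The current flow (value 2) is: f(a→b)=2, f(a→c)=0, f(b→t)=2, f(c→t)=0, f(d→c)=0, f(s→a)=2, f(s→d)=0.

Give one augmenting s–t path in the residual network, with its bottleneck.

s→a→c→t, bottleneck 1

Residual along s→a→c→t: s→a: 1, a→c: 1, c→t: 1.
Bottleneck = min = 1.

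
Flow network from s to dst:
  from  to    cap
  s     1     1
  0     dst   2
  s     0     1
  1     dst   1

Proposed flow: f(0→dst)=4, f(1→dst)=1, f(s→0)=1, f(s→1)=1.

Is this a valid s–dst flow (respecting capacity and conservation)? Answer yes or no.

No

Capacity violated on 0→dst: flow 4 > capacity 2.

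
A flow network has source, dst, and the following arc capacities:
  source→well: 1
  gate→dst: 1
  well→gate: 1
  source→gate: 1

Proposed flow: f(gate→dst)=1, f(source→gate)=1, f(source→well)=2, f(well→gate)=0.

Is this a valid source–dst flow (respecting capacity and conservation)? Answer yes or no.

No

Capacity violated on source→well: flow 2 > capacity 1.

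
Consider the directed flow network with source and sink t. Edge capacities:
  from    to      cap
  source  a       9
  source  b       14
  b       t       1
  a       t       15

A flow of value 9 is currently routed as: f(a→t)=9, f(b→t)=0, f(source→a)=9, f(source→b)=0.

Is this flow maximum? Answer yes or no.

Residual path source→b→t has bottleneck 1 > 0.
Pushing 1 along it raises the flow to 10, so the given flow is not maximum.

No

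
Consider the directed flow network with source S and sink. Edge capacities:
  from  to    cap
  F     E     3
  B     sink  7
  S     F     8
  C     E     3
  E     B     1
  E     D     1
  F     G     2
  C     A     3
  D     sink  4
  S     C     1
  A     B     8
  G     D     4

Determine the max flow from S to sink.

Augment S→F→G→D→sink: bottleneck 2. Total 2.
Augment S→F→E→D→sink: bottleneck 1. Total 3.
Augment S→F→E→B→sink: bottleneck 1. Total 4.
Augment S→C→A→B→sink: bottleneck 1. Total 5.
No augmenting path remains in the residual graph.

5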